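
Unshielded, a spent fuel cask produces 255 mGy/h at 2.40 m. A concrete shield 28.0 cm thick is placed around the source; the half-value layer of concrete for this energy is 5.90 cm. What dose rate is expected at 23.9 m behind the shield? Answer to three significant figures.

0.0958 mGy/h

Distance alone: 255 × (2.40/23.9)² = 255 × 0.01008 = 2.570 mGy/h.
Shield: 28.0/5.90 = 4.746 half-value layers → attenuation 2^(−4.746) = 0.03727.
Combined: 2.570 × 0.03727 = 0.09578 mGy/h.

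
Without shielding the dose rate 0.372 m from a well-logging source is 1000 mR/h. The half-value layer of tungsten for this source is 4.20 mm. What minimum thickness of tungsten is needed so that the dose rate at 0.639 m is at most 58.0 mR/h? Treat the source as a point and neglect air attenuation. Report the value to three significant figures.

10.7 mm

At 0.639 m, distance alone gives 1000 × (0.372/0.639)² = 1000 × 0.3389 = 338.9 mR/h.
Further attenuation needed: 338.9/58.0 = 5.843.
n = log₂(5.843) = 2.547 half-value layers.
Thickness = 2.547 × 4.20 mm = 10.70 mm.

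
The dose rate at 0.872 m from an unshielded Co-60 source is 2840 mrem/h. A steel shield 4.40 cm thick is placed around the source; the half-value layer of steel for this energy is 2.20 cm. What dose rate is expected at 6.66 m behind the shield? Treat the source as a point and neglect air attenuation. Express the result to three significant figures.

Distance alone: (0.872/6.66)² = 0.01714, so 2840 × 0.01714 = 48.68 mrem/h.
Shield: 4.40/2.20 = 2.000 half-value layers → attenuation 2^(−2.000) = 0.2500.
Combined: 48.68 × 0.2500 = 12.17 mrem/h.

12.2 mrem/h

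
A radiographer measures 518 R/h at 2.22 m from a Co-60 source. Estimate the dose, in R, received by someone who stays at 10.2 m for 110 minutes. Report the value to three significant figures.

45.0 R

Applying the 1/r² law, rate at 10.2 m:
(2.22/10.2)² = 0.04737, so 518 × 0.04737 = 24.54 R/h.
Dose = rate × time = 24.54 R/h × 1.833 h = 44.98 R.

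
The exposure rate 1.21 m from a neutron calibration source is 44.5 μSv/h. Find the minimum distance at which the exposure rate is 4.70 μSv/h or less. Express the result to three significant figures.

Since intensity falls as 1/r², d₂ = d₁·√(I₁/I₂).
I₁/I₂ = 44.5/4.70 = 9.468, so d₂ = 1.21 × √9.468 = 3.723 m.

3.72 m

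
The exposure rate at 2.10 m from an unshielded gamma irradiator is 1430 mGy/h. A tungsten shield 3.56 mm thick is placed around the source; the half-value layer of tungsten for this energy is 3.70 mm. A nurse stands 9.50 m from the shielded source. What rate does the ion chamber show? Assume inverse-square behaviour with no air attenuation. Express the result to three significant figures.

Distance alone: 1430 × (2.10/9.50)² = 1430 × 0.04886 = 69.87 mGy/h.
Shield: 3.56/3.70 = 0.9622 half-value layers → attenuation 2^(−0.9622) = 0.5133.
Combined: 69.87 × 0.5133 = 35.86 mGy/h.

35.9 mGy/h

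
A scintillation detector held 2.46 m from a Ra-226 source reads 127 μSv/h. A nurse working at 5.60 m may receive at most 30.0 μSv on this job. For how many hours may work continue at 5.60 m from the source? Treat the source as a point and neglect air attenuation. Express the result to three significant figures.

1.22 h

By the inverse-square law, rate at 5.60 m:
(2.46/5.60)² = 0.1930, so 127 × 0.1930 = 24.51 μSv/h.
Stay time = 30.0 μSv ÷ 24.51 μSv/h = 1.224 h.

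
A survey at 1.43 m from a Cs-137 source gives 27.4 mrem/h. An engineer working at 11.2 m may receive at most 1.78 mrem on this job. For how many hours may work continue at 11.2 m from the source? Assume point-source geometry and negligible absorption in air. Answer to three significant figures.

By the inverse-square law, rate at 11.2 m:
27.4 × (1.43/11.2)² = 27.4 × 0.01630 = 0.4466 mrem/h.
Stay time = 1.78 mrem ÷ 0.4466 mrem/h = 3.986 h.

3.99 h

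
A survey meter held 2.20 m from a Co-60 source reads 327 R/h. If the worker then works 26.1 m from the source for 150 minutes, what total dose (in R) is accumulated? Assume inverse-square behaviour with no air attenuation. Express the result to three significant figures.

Applying the 1/r² law, rate at 26.1 m:
(2.20/26.1)² = 0.007105, so 327 × 0.007105 = 2.323 R/h.
Dose = rate × time = 2.323 R/h × 2.500 h = 5.808 R.

5.81 R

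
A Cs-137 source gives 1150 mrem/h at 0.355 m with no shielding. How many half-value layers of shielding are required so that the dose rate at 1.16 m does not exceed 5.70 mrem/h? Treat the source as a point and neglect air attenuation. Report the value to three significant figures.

4.24 half-value layers

At 1.16 m, distance alone gives 1150 × (0.355/1.16)² = 1150 × 0.09366 = 107.7 mrem/h.
Further attenuation needed: 107.7/5.70 = 18.89.
n = log₂(18.89) = 4.240 half-value layers.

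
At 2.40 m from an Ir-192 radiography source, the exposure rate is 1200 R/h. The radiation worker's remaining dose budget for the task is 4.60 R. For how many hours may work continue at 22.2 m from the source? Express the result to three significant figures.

0.328 h

Since intensity falls as 1/r², rate at 22.2 m:
(2.40/22.2)² = 0.01169, so 1200 × 0.01169 = 14.03 R/h.
Stay time = 4.60 R ÷ 14.03 R/h = 0.3279 h.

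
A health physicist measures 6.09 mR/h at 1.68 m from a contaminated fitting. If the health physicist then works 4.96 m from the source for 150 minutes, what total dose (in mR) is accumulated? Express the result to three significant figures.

Using I₁d₁² = I₂d₂², rate at 4.96 m:
(1.68/4.96)² = 0.1147, so 6.09 × 0.1147 = 0.6985 mR/h.
Dose = rate × time = 0.6985 mR/h × 2.500 h = 1.746 mR.

1.75 mR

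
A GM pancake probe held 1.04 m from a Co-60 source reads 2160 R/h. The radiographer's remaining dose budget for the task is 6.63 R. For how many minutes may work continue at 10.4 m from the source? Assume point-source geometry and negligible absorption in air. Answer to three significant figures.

18.4 min

Since intensity falls as 1/r², rate at 10.4 m:
2160 × (1.04/10.4)² = 2160 × 0.01000 = 21.60 R/h.
Stay time = 6.63 R ÷ 21.60 R/h = 0.3069 h = 18.41 min.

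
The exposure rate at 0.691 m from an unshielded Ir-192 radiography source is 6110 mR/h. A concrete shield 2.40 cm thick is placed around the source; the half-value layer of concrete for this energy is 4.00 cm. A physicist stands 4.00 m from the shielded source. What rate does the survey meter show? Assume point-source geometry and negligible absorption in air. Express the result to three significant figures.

Distance alone: 6110 × (0.691/4.00)² = 6110 × 0.02984 = 182.3 mR/h.
Shield: 2.40/4.00 = 0.6000 half-value layers → attenuation 2^(−0.6000) = 0.6598.
Combined: 182.3 × 0.6598 = 120.3 mR/h.

120 mR/h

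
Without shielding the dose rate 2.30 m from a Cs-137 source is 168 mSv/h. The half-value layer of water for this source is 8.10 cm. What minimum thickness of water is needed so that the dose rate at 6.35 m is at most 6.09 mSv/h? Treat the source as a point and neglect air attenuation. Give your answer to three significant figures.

15.0 cm

At 6.35 m, distance alone gives (2.30/6.35)² = 0.1312, so 168 × 0.1312 = 22.04 mSv/h.
Further attenuation needed: 22.04/6.09 = 3.619.
n = log₂(3.619) = 1.856 half-value layers.
Thickness = 1.856 × 8.10 cm = 15.03 cm.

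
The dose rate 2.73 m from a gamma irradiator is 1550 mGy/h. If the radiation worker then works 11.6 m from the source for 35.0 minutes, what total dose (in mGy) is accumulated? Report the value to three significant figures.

50.1 mGy

Intensity scales as (d₁/d₂)², so rate at 11.6 m:
1550 × (2.73/11.6)² = 1550 × 0.05539 = 85.85 mGy/h.
Dose = rate × time = 85.85 mGy/h × 0.5833 h = 50.08 mGy.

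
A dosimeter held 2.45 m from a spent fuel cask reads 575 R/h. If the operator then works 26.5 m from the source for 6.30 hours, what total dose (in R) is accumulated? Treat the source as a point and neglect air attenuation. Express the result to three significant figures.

Applying the 1/r² law, rate at 26.5 m:
(2.45/26.5)² = 0.008548, so 575 × 0.008548 = 4.915 R/h.
Dose = rate × time = 4.915 R/h × 6.300 h = 30.96 R.

31.0 R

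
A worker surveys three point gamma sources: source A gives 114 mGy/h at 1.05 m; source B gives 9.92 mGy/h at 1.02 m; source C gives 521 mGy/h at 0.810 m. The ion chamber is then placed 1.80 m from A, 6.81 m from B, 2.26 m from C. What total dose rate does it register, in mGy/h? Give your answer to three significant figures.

106 mGy/h

By superposition, sum each source's inverse-square contribution:
A: 114 × (1.05/1.80)² = 38.79 mGy/h
B: 9.92 × (1.02/6.81)² = 0.2225 mGy/h
C: 521 × (0.810/2.26)² = 66.93 mGy/h
Total = 38.79 + 0.2225 + 66.93 = 105.9 mGy/h.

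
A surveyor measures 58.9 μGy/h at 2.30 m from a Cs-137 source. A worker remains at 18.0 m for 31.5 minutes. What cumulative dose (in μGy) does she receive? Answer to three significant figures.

0.505 μGy

Intensity scales as (d₁/d₂)², so rate at 18.0 m:
58.9 × (2.30/18.0)² = 58.9 × 0.01633 = 0.9618 μGy/h.
Dose = rate × time = 0.9618 μGy/h × 0.5250 h = 0.5049 μGy.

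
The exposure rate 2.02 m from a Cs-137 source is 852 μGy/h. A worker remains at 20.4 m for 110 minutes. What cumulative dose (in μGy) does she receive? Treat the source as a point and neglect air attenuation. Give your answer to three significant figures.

15.3 μGy

Applying the 1/r² law, rate at 20.4 m:
852 × (2.02/20.4)² = 852 × 0.009805 = 8.354 μGy/h.
Dose = rate × time = 8.354 μGy/h × 1.833 h = 15.31 μGy.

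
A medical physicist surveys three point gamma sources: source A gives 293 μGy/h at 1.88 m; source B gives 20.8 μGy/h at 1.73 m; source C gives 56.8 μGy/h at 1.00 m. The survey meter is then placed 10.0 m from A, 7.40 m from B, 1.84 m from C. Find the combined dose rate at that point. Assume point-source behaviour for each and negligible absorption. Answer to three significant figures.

28.3 μGy/h

By superposition, sum each source's inverse-square contribution:
A: 293 × (1.88/10.0)² = 10.36 μGy/h
B: 20.8 × (1.73/7.40)² = 1.137 μGy/h
C: 56.8 × (1.00/1.84)² = 16.78 μGy/h
Total = 10.36 + 1.137 + 16.78 = 28.28 μGy/h.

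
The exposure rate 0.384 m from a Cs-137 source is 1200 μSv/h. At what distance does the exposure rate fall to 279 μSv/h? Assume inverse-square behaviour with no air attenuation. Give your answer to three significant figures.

0.796 m

Since intensity falls as 1/r², d₂ = d₁·√(I₁/I₂).
I₁/I₂ = 1200/279 = 4.301, so d₂ = 0.384 × √4.301 = 0.7964 m.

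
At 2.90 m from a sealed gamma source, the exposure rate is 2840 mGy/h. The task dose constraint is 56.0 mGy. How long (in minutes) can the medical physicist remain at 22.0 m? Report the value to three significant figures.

68.1 min

Using I₁d₁² = I₂d₂², rate at 22.0 m:
(2.90/22.0)² = 0.01738, so 2840 × 0.01738 = 49.36 mGy/h.
Stay time = 56.0 mGy ÷ 49.36 mGy/h = 1.135 h = 68.10 min.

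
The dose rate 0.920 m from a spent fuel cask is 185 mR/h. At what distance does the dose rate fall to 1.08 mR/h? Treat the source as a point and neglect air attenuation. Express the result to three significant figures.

12.0 m

Applying the 1/r² law, d₂ = d₁·√(I₁/I₂).
I₁/I₂ = 185/1.08 = 171.3, so d₂ = 0.920 × √171.3 = 12.04 m.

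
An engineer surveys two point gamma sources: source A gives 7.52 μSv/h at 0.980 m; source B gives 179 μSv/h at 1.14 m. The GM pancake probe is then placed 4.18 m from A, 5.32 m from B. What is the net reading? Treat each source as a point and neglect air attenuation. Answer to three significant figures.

8.63 μSv/h

Each source contributes Iᵢ·(dᵢ/rᵢ)²; contributions add.
A: 7.52 × (0.980/4.18)² = 0.4133 μSv/h
B: 179 × (1.14/5.32)² = 8.219 μSv/h
Total = 0.4133 + 8.219 = 8.632 μSv/h.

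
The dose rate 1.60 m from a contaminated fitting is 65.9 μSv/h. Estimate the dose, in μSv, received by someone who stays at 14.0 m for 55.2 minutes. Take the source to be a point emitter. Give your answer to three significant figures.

0.792 μSv

Since intensity falls as 1/r², rate at 14.0 m:
65.9 × (1.60/14.0)² = 65.9 × 0.01306 = 0.8607 μSv/h.
Dose = rate × time = 0.8607 μSv/h × 0.9200 h = 0.7918 μSv.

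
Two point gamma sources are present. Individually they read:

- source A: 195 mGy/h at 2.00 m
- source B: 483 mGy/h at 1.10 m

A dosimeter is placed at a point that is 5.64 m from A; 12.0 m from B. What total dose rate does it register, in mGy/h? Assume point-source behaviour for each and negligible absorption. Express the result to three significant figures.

Each source contributes Iᵢ·(dᵢ/rᵢ)²; contributions add.
A: 195 × (2.00/5.64)² = 24.52 mGy/h
B: 483 × (1.10/12.0)² = 4.059 mGy/h
Total = 24.52 + 4.059 = 28.58 mGy/h.

28.6 mGy/h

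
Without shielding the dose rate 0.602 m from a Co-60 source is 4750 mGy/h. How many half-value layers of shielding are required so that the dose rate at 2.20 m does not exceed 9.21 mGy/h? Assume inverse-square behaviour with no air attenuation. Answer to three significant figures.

At 2.20 m, distance alone gives (0.602/2.20)² = 0.07488, so 4750 × 0.07488 = 355.7 mGy/h.
Further attenuation needed: 355.7/9.21 = 38.62.
n = log₂(38.62) = 5.271 half-value layers.

5.27 half-value layers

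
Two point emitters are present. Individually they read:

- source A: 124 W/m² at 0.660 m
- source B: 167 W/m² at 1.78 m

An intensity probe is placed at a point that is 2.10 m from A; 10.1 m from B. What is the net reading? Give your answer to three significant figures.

Each source contributes Iᵢ·(dᵢ/rᵢ)²; contributions add.
A: 124 × (0.660/2.10)² = 12.25 W/m²
B: 167 × (1.78/10.1)² = 5.187 W/m²
Total = 12.25 + 5.187 = 17.44 W/m².

17.4 W/m²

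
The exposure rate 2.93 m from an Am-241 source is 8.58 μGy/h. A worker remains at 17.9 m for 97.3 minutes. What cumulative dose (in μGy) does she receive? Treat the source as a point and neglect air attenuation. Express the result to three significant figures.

Applying the 1/r² law, rate at 17.9 m:
(2.93/17.9)² = 0.02679, so 8.58 × 0.02679 = 0.2299 μGy/h.
Dose = rate × time = 0.2299 μGy/h × 1.622 h = 0.3729 μGy.

0.373 μGy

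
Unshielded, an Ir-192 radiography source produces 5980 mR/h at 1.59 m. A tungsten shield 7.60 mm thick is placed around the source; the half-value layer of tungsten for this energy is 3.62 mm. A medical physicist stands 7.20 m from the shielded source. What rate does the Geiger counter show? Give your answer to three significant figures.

68.1 mR/h

Distance alone: 5980 × (1.59/7.20)² = 5980 × 0.04877 = 291.6 mR/h.
Shield: 7.60/3.62 = 2.099 half-value layers → attenuation 2^(−2.099) = 0.2334.
Combined: 291.6 × 0.2334 = 68.06 mR/h.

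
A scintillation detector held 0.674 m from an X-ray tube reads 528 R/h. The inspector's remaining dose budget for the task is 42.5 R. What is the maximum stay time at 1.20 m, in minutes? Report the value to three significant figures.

Intensity scales as (d₁/d₂)², so rate at 1.20 m:
528 × (0.674/1.20)² = 528 × 0.3155 = 166.6 R/h.
Stay time = 42.5 R ÷ 166.6 R/h = 0.2551 h = 15.31 min.

15.3 min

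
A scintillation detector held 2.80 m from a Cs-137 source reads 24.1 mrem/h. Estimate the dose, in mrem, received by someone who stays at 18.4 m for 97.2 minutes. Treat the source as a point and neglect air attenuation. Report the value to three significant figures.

0.904 mrem

Intensity scales as (d₁/d₂)², so rate at 18.4 m:
(2.80/18.4)² = 0.02316, so 24.1 × 0.02316 = 0.5582 mrem/h.
Dose = rate × time = 0.5582 mrem/h × 1.620 h = 0.9043 mrem.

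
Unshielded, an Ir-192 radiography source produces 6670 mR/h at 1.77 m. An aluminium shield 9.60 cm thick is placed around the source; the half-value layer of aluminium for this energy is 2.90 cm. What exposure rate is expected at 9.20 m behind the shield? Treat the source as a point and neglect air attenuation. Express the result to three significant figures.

Distance alone: 6670 × (1.77/9.20)² = 6670 × 0.03701 = 246.9 mR/h.
Shield: 9.60/2.90 = 3.310 half-value layers → attenuation 2^(−3.310) = 0.1008.
Combined: 246.9 × 0.1008 = 24.89 mR/h.

24.9 mR/h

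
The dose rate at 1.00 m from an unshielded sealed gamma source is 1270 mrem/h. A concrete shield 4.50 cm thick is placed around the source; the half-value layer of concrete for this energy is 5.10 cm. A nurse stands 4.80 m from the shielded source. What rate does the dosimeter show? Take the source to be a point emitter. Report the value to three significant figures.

29.9 mrem/h

Distance alone: (1.00/4.80)² = 0.04340, so 1270 × 0.04340 = 55.12 mrem/h.
Shield: 4.50/5.10 = 0.8824 half-value layers → attenuation 2^(−0.8824) = 0.5425.
Combined: 55.12 × 0.5425 = 29.90 mrem/h.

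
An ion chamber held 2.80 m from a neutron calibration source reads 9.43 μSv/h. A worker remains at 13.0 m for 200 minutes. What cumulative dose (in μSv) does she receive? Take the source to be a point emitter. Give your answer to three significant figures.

1.46 μSv

Applying the 1/r² law, rate at 13.0 m:
(2.80/13.0)² = 0.04639, so 9.43 × 0.04639 = 0.4375 μSv/h.
Dose = rate × time = 0.4375 μSv/h × 3.333 h = 1.458 μSv.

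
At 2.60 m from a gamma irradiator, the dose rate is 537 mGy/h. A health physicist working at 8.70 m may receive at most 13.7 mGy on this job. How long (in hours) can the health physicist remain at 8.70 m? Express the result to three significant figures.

0.286 h

By the inverse-square law, rate at 8.70 m:
537 × (2.60/8.70)² = 537 × 0.08931 = 47.96 mGy/h.
Stay time = 13.7 mGy ÷ 47.96 mGy/h = 0.2857 h.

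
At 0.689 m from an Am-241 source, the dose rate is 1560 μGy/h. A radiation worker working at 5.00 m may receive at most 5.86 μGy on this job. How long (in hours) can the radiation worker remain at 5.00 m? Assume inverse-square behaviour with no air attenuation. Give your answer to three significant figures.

Using I₁d₁² = I₂d₂², rate at 5.00 m:
(0.689/5.00)² = 0.01899, so 1560 × 0.01899 = 29.62 μGy/h.
Stay time = 5.86 μGy ÷ 29.62 μGy/h = 0.1978 h.

0.198 h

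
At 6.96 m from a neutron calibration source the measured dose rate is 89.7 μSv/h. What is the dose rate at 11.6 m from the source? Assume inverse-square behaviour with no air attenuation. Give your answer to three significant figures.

Using I₁d₁² = I₂d₂², scaling from 6.96 m to 11.6 m:
89.7 × (6.96/11.6)² = 89.7 × 0.3600 = 32.29 μSv/h.

32.3 μSv/h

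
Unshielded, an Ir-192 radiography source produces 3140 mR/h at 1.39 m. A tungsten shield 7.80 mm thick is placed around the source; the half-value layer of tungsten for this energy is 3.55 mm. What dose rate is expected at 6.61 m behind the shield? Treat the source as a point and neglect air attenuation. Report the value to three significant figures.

Distance alone: 3140 × (1.39/6.61)² = 3140 × 0.04422 = 138.9 mR/h.
Shield: 7.80/3.55 = 2.197 half-value layers → attenuation 2^(−2.197) = 0.2181.
Combined: 138.9 × 0.2181 = 30.29 mR/h.

30.3 mR/h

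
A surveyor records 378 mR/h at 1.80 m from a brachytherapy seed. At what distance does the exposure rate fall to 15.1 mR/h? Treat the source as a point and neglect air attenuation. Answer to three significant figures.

9.01 m

Applying the 1/r² law, d₂ = d₁·√(I₁/I₂).
I₁/I₂ = 378/15.1 = 25.03, so d₂ = 1.80 × √25.03 = 9.005 m.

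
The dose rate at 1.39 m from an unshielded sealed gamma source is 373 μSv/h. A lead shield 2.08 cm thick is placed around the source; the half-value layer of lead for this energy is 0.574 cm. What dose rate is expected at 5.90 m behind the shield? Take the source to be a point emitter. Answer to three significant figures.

1.68 μSv/h

Distance alone: (1.39/5.90)² = 0.05550, so 373 × 0.05550 = 20.70 μSv/h.
Shield: 2.08/0.574 = 3.624 half-value layers → attenuation 2^(−3.624) = 0.08111.
Combined: 20.70 × 0.08111 = 1.679 μSv/h.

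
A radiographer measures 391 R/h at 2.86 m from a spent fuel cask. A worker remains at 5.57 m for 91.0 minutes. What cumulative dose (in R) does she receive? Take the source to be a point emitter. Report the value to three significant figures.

Applying the 1/r² law, rate at 5.57 m:
(2.86/5.57)² = 0.2636, so 391 × 0.2636 = 103.1 R/h.
Dose = rate × time = 103.1 R/h × 1.517 h = 156.4 R.

156 R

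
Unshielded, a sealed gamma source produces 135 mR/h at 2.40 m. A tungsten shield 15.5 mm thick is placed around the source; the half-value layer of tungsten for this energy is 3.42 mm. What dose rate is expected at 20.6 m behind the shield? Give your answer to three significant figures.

Distance alone: 135 × (2.40/20.6)² = 135 × 0.01357 = 1.832 mR/h.
Shield: 15.5/3.42 = 4.532 half-value layers → attenuation 2^(−4.532) = 0.04322.
Combined: 1.832 × 0.04322 = 0.07918 mR/h.

0.0792 mR/h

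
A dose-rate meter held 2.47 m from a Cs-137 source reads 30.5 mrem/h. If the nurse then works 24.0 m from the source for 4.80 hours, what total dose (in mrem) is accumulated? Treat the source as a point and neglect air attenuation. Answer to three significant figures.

Applying the 1/r² law, rate at 24.0 m:
(2.47/24.0)² = 0.01059, so 30.5 × 0.01059 = 0.3230 mrem/h.
Dose = rate × time = 0.3230 mrem/h × 4.800 h = 1.550 mrem.

1.55 mrem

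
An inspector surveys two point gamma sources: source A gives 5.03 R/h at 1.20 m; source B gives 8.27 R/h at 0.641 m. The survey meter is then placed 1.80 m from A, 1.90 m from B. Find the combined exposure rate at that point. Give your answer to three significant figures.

By superposition, sum each source's inverse-square contribution:
A: 5.03 × (1.20/1.80)² = 2.236 R/h
B: 8.27 × (0.641/1.90)² = 0.9413 R/h
Total = 2.236 + 0.9413 = 3.177 R/h.

3.18 R/h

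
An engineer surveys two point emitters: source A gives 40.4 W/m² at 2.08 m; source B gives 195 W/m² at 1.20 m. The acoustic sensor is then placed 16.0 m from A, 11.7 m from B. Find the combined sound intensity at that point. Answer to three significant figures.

2.73 W/m²

By superposition, sum each source's inverse-square contribution:
A: 40.4 × (2.08/16.0)² = 0.6828 W/m²
B: 195 × (1.20/11.7)² = 2.051 W/m²
Total = 0.6828 + 2.051 = 2.734 W/m².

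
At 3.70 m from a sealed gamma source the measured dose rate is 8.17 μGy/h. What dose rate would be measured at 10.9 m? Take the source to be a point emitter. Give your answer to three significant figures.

0.941 μGy/h

Intensity scales as (d₁/d₂)², so scaling from 3.70 m to 10.9 m:
8.17 × (3.70/10.9)² = 8.17 × 0.1152 = 0.9412 μGy/h.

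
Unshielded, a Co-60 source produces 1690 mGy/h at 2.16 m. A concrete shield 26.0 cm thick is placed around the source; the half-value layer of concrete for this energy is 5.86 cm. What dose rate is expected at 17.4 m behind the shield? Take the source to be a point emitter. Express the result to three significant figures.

Distance alone: (2.16/17.4)² = 0.01541, so 1690 × 0.01541 = 26.04 mGy/h.
Shield: 26.0/5.86 = 4.437 half-value layers → attenuation 2^(−4.437) = 0.04617.
Combined: 26.04 × 0.04617 = 1.202 mGy/h.

1.20 mGy/h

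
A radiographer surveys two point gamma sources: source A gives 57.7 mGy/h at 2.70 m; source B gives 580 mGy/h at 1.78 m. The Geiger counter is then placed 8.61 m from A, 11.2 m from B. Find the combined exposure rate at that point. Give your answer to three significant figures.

20.3 mGy/h

Each source contributes Iᵢ·(dᵢ/rᵢ)²; contributions add.
A: 57.7 × (2.70/8.61)² = 5.674 mGy/h
B: 580 × (1.78/11.2)² = 14.65 mGy/h
Total = 5.674 + 14.65 = 20.32 mGy/h.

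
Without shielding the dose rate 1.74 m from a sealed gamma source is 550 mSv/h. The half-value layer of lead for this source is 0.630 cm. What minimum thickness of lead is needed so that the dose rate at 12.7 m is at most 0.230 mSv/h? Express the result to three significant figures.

At 12.7 m, distance alone gives 550 × (1.74/12.7)² = 550 × 0.01877 = 10.32 mSv/h.
Further attenuation needed: 10.32/0.230 = 44.87.
n = log₂(44.87) = 5.488 half-value layers.
Thickness = 5.488 × 0.630 cm = 3.457 cm.

3.46 cm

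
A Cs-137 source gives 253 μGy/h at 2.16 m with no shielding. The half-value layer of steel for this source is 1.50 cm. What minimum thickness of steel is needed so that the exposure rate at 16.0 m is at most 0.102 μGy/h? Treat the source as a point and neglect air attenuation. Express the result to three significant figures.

At 16.0 m, distance alone gives (2.16/16.0)² = 0.01823, so 253 × 0.01823 = 4.612 μGy/h.
Further attenuation needed: 4.612/0.102 = 45.22.
n = log₂(45.22) = 5.499 half-value layers.
Thickness = 5.499 × 1.50 cm = 8.248 cm.

8.25 cm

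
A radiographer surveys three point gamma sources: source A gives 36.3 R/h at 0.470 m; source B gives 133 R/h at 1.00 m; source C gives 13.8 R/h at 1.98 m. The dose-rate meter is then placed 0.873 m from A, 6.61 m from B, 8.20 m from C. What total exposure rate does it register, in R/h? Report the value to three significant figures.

By superposition, sum each source's inverse-square contribution:
A: 36.3 × (0.470/0.873)² = 10.52 R/h
B: 133 × (1.00/6.61)² = 3.044 R/h
C: 13.8 × (1.98/8.20)² = 0.8046 R/h
Total = 10.52 + 3.044 + 0.8046 = 14.37 R/h.

14.4 R/h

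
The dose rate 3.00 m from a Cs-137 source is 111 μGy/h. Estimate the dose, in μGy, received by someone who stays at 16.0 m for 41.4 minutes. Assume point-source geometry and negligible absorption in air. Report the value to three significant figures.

2.69 μGy

Since intensity falls as 1/r², rate at 16.0 m:
(3.00/16.0)² = 0.03516, so 111 × 0.03516 = 3.903 μGy/h.
Dose = rate × time = 3.903 μGy/h × 0.6900 h = 2.693 μGy.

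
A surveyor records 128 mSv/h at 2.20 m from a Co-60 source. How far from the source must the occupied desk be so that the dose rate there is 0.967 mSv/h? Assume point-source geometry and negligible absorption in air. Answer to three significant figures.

Intensity scales as (d₁/d₂)², so d₂ = d₁·√(I₁/I₂).
I₁/I₂ = 128/0.967 = 132.4, so d₂ = 2.20 × √132.4 = 25.31 m.

25.3 m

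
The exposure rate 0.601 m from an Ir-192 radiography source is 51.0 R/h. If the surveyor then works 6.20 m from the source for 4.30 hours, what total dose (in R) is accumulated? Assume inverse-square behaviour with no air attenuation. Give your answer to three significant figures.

2.06 R

Applying the 1/r² law, rate at 6.20 m:
(0.601/6.20)² = 0.009396, so 51.0 × 0.009396 = 0.4792 R/h.
Dose = rate × time = 0.4792 R/h × 4.300 h = 2.061 R.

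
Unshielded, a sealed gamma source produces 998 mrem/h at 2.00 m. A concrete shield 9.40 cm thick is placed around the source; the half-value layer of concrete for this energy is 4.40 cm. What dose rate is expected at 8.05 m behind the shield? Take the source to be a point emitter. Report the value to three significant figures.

14.0 mrem/h

Distance alone: 998 × (2.00/8.05)² = 998 × 0.06173 = 61.61 mrem/h.
Shield: 9.40/4.40 = 2.136 half-value layers → attenuation 2^(−2.136) = 0.2275.
Combined: 61.61 × 0.2275 = 14.02 mrem/h.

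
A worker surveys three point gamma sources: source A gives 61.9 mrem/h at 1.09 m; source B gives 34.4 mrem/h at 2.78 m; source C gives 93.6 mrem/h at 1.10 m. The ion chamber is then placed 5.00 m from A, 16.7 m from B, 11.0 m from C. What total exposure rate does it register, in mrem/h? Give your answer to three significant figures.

4.83 mrem/h

By superposition, sum each source's inverse-square contribution:
A: 61.9 × (1.09/5.00)² = 2.942 mrem/h
B: 34.4 × (2.78/16.7)² = 0.9533 mrem/h
C: 93.6 × (1.10/11.0)² = 0.9360 mrem/h
Total = 2.942 + 0.9533 + 0.9360 = 4.831 mrem/h.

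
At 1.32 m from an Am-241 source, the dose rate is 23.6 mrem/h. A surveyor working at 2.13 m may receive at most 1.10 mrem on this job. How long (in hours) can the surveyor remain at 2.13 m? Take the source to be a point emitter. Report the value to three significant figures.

Intensity scales as (d₁/d₂)², so rate at 2.13 m:
(1.32/2.13)² = 0.3841, so 23.6 × 0.3841 = 9.065 mrem/h.
Stay time = 1.10 mrem ÷ 9.065 mrem/h = 0.1213 h.

0.121 h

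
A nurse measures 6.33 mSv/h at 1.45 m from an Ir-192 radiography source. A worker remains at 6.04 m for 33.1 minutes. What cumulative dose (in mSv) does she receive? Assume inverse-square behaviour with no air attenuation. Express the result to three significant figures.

0.201 mSv

Intensity scales as (d₁/d₂)², so rate at 6.04 m:
(1.45/6.04)² = 0.05763, so 6.33 × 0.05763 = 0.3648 mSv/h.
Dose = rate × time = 0.3648 mSv/h × 0.5517 h = 0.2013 mSv.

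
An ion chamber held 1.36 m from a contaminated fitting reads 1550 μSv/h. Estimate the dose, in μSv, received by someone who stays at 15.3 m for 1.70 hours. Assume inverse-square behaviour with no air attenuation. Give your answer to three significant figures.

Using I₁d₁² = I₂d₂², rate at 15.3 m:
(1.36/15.3)² = 0.007901, so 1550 × 0.007901 = 12.25 μSv/h.
Dose = rate × time = 12.25 μSv/h × 1.700 h = 20.82 μSv.

20.8 μSv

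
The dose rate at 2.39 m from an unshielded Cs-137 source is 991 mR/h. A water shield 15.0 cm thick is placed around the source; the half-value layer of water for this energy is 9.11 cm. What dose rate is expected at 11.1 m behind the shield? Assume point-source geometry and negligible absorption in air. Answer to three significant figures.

14.7 mR/h

Distance alone: (2.39/11.1)² = 0.04636, so 991 × 0.04636 = 45.94 mR/h.
Shield: 15.0/9.11 = 1.647 half-value layers → attenuation 2^(−1.647) = 0.3193.
Combined: 45.94 × 0.3193 = 14.67 mR/h.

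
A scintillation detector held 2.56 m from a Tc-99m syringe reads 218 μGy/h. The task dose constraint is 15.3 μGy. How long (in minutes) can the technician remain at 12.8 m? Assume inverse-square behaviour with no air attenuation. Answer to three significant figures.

105 min

Intensity scales as (d₁/d₂)², so rate at 12.8 m:
218 × (2.56/12.8)² = 218 × 0.04000 = 8.720 μGy/h.
Stay time = 15.3 μGy ÷ 8.720 μGy/h = 1.755 h = 105.3 min.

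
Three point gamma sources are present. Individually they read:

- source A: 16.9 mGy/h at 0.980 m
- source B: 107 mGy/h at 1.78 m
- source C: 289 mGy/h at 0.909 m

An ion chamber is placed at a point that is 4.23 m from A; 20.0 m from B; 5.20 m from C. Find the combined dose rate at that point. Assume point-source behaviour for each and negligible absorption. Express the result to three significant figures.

By superposition, sum each source's inverse-square contribution:
A: 16.9 × (0.980/4.23)² = 0.9071 mGy/h
B: 107 × (1.78/20.0)² = 0.8475 mGy/h
C: 289 × (0.909/5.20)² = 8.831 mGy/h
Total = 0.9071 + 0.8475 + 8.831 = 10.59 mGy/h.

10.6 mGy/h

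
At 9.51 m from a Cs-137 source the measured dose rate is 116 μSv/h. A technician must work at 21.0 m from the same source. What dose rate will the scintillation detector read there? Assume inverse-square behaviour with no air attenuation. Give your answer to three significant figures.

Applying the 1/r² law, scaling from 9.51 m to 21.0 m:
116 × (9.51/21.0)² = 116 × 0.2051 = 23.79 μSv/h.

23.8 μSv/h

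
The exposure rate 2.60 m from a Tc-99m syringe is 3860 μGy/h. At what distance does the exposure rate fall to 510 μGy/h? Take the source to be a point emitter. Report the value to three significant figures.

Since intensity falls as 1/r², d₂ = d₁·√(I₁/I₂).
I₁/I₂ = 3860/510 = 7.569, so d₂ = 2.60 × √7.569 = 7.153 m.

7.15 m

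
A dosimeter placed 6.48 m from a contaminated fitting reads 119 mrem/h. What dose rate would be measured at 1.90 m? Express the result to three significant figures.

Since intensity falls as 1/r², scaling from 6.48 m to 1.90 m:
119 × (6.48/1.90)² = 119 × 11.63 = 1384 mrem/h.

1380 mrem/h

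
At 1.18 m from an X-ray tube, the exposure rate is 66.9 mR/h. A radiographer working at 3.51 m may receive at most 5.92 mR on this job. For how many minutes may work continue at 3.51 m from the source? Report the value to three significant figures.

By the inverse-square law, rate at 3.51 m:
(1.18/3.51)² = 0.1130, so 66.9 × 0.1130 = 7.560 mR/h.
Stay time = 5.92 mR ÷ 7.560 mR/h = 0.7831 h = 46.99 min.

47.0 min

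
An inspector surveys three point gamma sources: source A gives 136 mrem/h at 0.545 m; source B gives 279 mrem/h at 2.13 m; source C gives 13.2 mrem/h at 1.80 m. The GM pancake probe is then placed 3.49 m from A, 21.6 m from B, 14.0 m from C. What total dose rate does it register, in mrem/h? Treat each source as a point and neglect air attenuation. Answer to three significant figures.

By superposition, sum each source's inverse-square contribution:
A: 136 × (0.545/3.49)² = 3.317 mrem/h
B: 279 × (2.13/21.6)² = 2.713 mrem/h
C: 13.2 × (1.80/14.0)² = 0.2182 mrem/h
Total = 3.317 + 2.713 + 0.2182 = 6.248 mrem/h.

6.25 mrem/h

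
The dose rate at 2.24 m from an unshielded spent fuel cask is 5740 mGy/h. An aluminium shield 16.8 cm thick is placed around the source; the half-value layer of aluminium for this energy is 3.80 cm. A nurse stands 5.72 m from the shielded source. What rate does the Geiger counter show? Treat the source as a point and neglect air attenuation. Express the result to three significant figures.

Distance alone: (2.24/5.72)² = 0.1534, so 5740 × 0.1534 = 880.5 mGy/h.
Shield: 16.8/3.80 = 4.421 half-value layers → attenuation 2^(−4.421) = 0.04668.
Combined: 880.5 × 0.04668 = 41.10 mGy/h.

41.1 mGy/h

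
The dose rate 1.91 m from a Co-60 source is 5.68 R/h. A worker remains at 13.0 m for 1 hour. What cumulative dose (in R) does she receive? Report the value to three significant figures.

0.123 R

Intensity scales as (d₁/d₂)², so rate at 13.0 m:
(1.91/13.0)² = 0.02159, so 5.68 × 0.02159 = 0.1226 R/h.
Dose = rate × time = 0.1226 R/h × 1.000 h = 0.1226 R.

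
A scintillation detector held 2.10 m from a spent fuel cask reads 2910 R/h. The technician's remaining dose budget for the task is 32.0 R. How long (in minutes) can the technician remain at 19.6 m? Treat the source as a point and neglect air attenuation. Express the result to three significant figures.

By the inverse-square law, rate at 19.6 m:
2910 × (2.10/19.6)² = 2910 × 0.01148 = 33.41 R/h.
Stay time = 32.0 R ÷ 33.41 R/h = 0.9578 h = 57.47 min.

57.5 min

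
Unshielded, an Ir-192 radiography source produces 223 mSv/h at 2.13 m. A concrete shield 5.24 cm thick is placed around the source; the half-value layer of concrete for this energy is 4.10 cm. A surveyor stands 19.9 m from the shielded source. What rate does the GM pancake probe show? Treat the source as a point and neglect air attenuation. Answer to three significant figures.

Distance alone: 223 × (2.13/19.9)² = 223 × 0.01146 = 2.556 mSv/h.
Shield: 5.24/4.10 = 1.278 half-value layers → attenuation 2^(−1.278) = 0.4124.
Combined: 2.556 × 0.4124 = 1.054 mSv/h.

1.05 mSv/h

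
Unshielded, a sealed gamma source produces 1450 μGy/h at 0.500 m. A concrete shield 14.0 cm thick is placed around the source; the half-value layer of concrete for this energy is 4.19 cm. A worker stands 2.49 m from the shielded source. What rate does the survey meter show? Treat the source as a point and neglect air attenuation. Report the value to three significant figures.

5.77 μGy/h

Distance alone: 1450 × (0.500/2.49)² = 1450 × 0.04032 = 58.46 μGy/h.
Shield: 14.0/4.19 = 3.341 half-value layers → attenuation 2^(−3.341) = 0.09869.
Combined: 58.46 × 0.09869 = 5.769 μGy/h.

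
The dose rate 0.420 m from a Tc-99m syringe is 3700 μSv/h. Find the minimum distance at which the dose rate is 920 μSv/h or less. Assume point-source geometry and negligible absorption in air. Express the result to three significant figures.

By the inverse-square law, d₂ = d₁·√(I₁/I₂).
I₁/I₂ = 3700/920 = 4.022, so d₂ = 0.420 × √4.022 = 0.8423 m.

0.842 m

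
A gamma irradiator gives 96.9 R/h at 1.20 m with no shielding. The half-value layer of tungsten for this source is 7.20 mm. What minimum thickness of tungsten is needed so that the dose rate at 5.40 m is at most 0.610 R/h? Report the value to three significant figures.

21.4 mm

At 5.40 m, distance alone gives 96.9 × (1.20/5.40)² = 96.9 × 0.04938 = 4.785 R/h.
Further attenuation needed: 4.785/0.610 = 7.844.
n = log₂(7.844) = 2.972 half-value layers.
Thickness = 2.972 × 7.20 mm = 21.40 mm.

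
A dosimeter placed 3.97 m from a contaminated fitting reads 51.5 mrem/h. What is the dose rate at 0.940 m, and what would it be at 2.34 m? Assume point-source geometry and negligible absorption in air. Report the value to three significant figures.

919 mrem/h; 148 mrem/h

Using I₁d₁² = I₂d₂²,
At 0.940 m: 51.5 × (3.97/0.940)² = 51.5 × 17.84 = 918.8 mrem/h
At 2.34 m: 918.8 × (0.940/2.34)² = 918.8 × 0.1614 = 148.3 mrem/h.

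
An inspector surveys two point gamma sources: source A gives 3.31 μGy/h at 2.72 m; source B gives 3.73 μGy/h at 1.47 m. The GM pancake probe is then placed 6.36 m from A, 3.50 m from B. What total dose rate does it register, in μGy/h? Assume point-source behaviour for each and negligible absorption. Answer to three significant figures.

By superposition, sum each source's inverse-square contribution:
A: 3.31 × (2.72/6.36)² = 0.6054 μGy/h
B: 3.73 × (1.47/3.50)² = 0.6580 μGy/h
Total = 0.6054 + 0.6580 = 1.263 μGy/h.

1.26 μGy/h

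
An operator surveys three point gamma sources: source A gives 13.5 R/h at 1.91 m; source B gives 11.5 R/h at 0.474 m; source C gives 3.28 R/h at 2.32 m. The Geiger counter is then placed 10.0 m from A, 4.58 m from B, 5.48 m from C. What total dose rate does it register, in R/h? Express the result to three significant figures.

1.20 R/h

By superposition, sum each source's inverse-square contribution:
A: 13.5 × (1.91/10.0)² = 0.4925 R/h
B: 11.5 × (0.474/4.58)² = 0.1232 R/h
C: 3.28 × (2.32/5.48)² = 0.5879 R/h
Total = 0.4925 + 0.1232 + 0.5879 = 1.204 R/h.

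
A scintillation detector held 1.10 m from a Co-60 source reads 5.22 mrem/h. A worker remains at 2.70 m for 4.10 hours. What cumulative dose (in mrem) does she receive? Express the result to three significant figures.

3.55 mrem

By the inverse-square law, rate at 2.70 m:
(1.10/2.70)² = 0.1660, so 5.22 × 0.1660 = 0.8665 mrem/h.
Dose = rate × time = 0.8665 mrem/h × 4.100 h = 3.553 mrem.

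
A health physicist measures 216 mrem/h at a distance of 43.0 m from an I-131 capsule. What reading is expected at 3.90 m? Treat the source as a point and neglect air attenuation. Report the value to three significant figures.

26300 mrem/h

Applying the 1/r² law, the rate at 3.90 m is
(43.0/3.90)² = 121.6, so 216 × 121.6 = 26270 mrem/h.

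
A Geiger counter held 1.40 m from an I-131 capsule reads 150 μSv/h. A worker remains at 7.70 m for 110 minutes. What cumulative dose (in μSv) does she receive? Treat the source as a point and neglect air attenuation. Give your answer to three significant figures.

9.09 μSv

Applying the 1/r² law, rate at 7.70 m:
150 × (1.40/7.70)² = 150 × 0.03306 = 4.959 μSv/h.
Dose = rate × time = 4.959 μSv/h × 1.833 h = 9.090 μSv.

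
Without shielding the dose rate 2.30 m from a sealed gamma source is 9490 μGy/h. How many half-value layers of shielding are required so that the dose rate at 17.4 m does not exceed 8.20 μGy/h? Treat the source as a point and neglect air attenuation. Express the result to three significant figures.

4.34 half-value layers

At 17.4 m, distance alone gives 9490 × (2.30/17.4)² = 9490 × 0.01747 = 165.8 μGy/h.
Further attenuation needed: 165.8/8.20 = 20.22.
n = log₂(20.22) = 4.338 half-value layers.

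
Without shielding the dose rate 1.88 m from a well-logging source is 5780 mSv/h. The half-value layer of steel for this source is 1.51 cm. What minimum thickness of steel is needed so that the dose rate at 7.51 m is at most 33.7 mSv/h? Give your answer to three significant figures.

5.17 cm

At 7.51 m, distance alone gives (1.88/7.51)² = 0.06267, so 5780 × 0.06267 = 362.2 mSv/h.
Further attenuation needed: 362.2/33.7 = 10.75.
n = log₂(10.75) = 3.426 half-value layers.
Thickness = 3.426 × 1.51 cm = 5.173 cm.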